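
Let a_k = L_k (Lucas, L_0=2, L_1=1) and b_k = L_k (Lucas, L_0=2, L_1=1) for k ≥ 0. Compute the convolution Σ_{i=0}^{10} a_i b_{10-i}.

Write out a_i and b_{10-i} for i = 0,…,10 and sum the products.
Σ = 2·123 + 1·76 + 3·47 + 4·29 + 7·18 + 11·11 + 18·7 + 29·4 + 47·3 + 76·1 + 123·2 = 1531.

1531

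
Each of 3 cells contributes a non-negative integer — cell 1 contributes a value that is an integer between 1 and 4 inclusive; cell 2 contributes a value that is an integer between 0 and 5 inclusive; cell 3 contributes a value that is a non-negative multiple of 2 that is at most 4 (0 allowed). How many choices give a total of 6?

10

The generating function for the choices is (x + x^2 + x^3 + x^4)·(1 + x + x^2 + x^3 + x^4 + x^5)·(1 + x^2 + x^4); the count is [x^6].
(x + x^2 + x^3 + x^4) has coefficients 0,1,1,1,1 for degrees 0…4.
(1 + x + x^2 + x^3 + x^4 + x^5) has coefficients 1,1,1,1,1,1,0 for degrees 0…6.
Finally multiplying by (1 + x^2 + x^4), the product of all factors after the first has coefficients 1,1,2,2,3,3,2 for degrees 0…6.
[x^6] = 1·3 + 1·3 + 1·2 + 1·2 = 10.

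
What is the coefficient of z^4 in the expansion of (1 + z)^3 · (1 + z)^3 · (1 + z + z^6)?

(1 + z)^3 has coefficients 1,3,3,1 for degrees 0…3.
(1 + z)^3 has coefficients 1,3,3,1,0 for degrees 0…4.
Finally multiplying by (1 + z + z^6), the product of all factors after the first has coefficients 1,4,6,4,1 for degrees 0…4.
[z^4] = 1·1 + 3·4 + 3·6 + 1·4 = 35.

35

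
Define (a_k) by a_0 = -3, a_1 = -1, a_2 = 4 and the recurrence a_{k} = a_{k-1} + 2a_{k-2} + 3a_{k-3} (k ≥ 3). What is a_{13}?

-8719

The ordinary generating function has denominator 1 - t - 2t^2 - 3t^3.
Iterating the recurrence: a_0,…,a_{13} = -3, -1, 4, -7, -2, -4, -29, -43, -113, -286, -641, -1552, -3692, -8719.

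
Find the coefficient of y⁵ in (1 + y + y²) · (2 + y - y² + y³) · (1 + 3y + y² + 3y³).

8

(1 + y + y²) has coefficients 1,1,1 for degrees 0…2.
(2 + y - y² + y³) has coefficients 2,1,-1,1,0,0 for degrees 0…5.
Finally multiplying by (1 + 3y + y² + 3y³), the product of all factors after the first has coefficients 2,7,4,5,5,-2 for degrees 0…5.
[y⁵] = 1·(-2) + 1·5 + 1·5 = 8.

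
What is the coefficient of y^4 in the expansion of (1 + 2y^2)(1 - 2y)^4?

(1 + 2y^2) has coefficients 1,0,2 for degrees 0…2.
(1 - 2y)^4 has coefficients 1,-8,24,-32,16 for degrees 0…4.
[y^4] = 1·16 + 2·24 = 64.

64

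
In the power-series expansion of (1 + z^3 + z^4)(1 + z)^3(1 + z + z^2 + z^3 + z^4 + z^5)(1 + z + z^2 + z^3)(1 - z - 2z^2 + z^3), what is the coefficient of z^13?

(1 + z^3 + z^4) has coefficients 1,0,0,1,1 for degrees 0…4.
(1 + z)^3 has coefficients 1,3,3,1,0,0,0,0,0,0,0,0,0,0 for degrees 0…13.
Multiplying by (1 + z + z^2 + z^3 + z^4 + z^5) gives running coefficients 1,4,7,8,8,8,7,4,1,0,0,0,0,0 for degrees 0…13.
Multiplying by (1 + z + z^2 + z^3) gives running coefficients 1,5,12,20,27,31,31,27,20,12,5,1,0,0 for degrees 0…13.
Finally multiplying by (1 - z - 2z^2 + z^3), the product of all factors after the first has coefficients 1,4,5,-1,-12,-24,-34,-39,-38,-31,-20,-8,1,3 for degrees 0…13.
[z^13] = 1·3 + 1·(-20) + 1·(-31) = -48.

-48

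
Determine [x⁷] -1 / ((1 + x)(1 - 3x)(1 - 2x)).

Partial fractions give a closed form: a_n = (-1/12)·(-1)^n + (-9/4)·3^n + (4/3)·2^n.
At n = 7: a_7 = -4750.

-4750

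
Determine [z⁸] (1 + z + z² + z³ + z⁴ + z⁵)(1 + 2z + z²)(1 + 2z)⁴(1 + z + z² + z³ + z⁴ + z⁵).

1600

(1 + z + z² + z³ + z⁴ + z⁵) has coefficients 1,1,1,1,1,1 for degrees 0…5.
(1 + 2z + z²) has coefficients 1,2,1,0,0,0,0,0,0 for degrees 0…8.
Multiplying by (1 + 2z)⁴ gives running coefficients 1,10,41,88,104,64,16,0,0 for degrees 0…8.
Finally multiplying by (1 + z + z² + z³ + z⁴ + z⁵), the product of all factors after the first has coefficients 1,11,52,140,244,308,323,313,272 for degrees 0…8.
[z⁸] = 1·272 + 1·313 + 1·323 + 1·308 + 1·244 + 1·140 = 1600.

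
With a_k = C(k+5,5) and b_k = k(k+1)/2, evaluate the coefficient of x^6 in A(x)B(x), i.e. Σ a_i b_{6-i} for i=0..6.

1287

This is [x^6] in the product of the two ordinary generating functions.
Σ = 1·21 + 6·15 + 21·10 + 56·6 + 126·3 + 252·1 + 462·0 = 1287.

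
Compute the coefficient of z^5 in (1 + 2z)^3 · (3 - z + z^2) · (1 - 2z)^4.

-312

(1 + 2z)^3 has coefficients 1,6,12,8 for degrees 0…3.
(3 - z + z^2) has coefficients 3,-1,1,0,0,0 for degrees 0…5.
Finally multiplying by (1 - 2z)^4, the product of all factors after the first has coefficients 3,-25,81,-128,104,-48 for degrees 0…5.
[z^5] = 1·(-48) + 6·104 + 12·(-128) + 8·81 = -312.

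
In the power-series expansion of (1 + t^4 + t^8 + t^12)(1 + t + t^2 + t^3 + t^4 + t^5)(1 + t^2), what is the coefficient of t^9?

3

(1 + t^4 + t^8 + t^12) has coefficients 1,0,0,0,1,0,0,0,1,0 for degrees 0…9.
(1 + t + t^2 + t^3 + t^4 + t^5) has coefficients 1,1,1,1,1,1,0,0,0,0 for degrees 0…9.
Finally multiplying by (1 + t^2), the product of all factors after the first has coefficients 1,1,2,2,2,2,1,1,0,0 for degrees 0…9.
[t^9] = 1·0 + 1·2 + 1·1 = 3.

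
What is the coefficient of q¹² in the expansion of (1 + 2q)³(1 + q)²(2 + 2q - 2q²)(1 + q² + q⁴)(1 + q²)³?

(1 + 2q)³ has coefficients 1,6,12,8 for degrees 0…3.
(1 + q)² has coefficients 1,2,1,0,0,0,0,0,0,0,0,0,0 for degrees 0…12.
Multiplying by (2 + 2q - 2q²) gives running coefficients 2,6,4,-2,-2,0,0,0,0,0,0,0,0 for degrees 0…12.
Multiplying by (1 + q² + q⁴) gives running coefficients 2,6,6,4,4,4,2,-2,-2,0,0,0,0 for degrees 0…12.
Finally multiplying by (1 + q²)³, the product of all factors after the first has coefficients 2,6,12,22,28,34,34,28,22,10,4,-2,-4 for degrees 0…12.
[q¹²] = 1·(-4) + 6·(-2) + 12·4 + 8·10 = 112.

112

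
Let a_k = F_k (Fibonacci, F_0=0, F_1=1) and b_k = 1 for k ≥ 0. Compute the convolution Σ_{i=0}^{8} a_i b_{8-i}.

Write out a_i and b_{8-i} for i = 0,…,8 and sum the products.
Σ = 0·1 + 1·1 + 1·1 + 2·1 + 3·1 + 5·1 + 8·1 + 13·1 + 21·1 = 54.

54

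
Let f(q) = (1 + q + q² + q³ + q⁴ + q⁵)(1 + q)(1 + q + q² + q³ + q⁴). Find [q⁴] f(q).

9

(1 + q + q² + q³ + q⁴ + q⁵) has coefficients 1,1,1,1,1 for degrees 0…4.
(1 + q) has coefficients 1,1,0,0,0 for degrees 0…4.
Finally multiplying by (1 + q + q² + q³ + q⁴), the product of all factors after the first has coefficients 1,2,2,2,2 for degrees 0…4.
[q⁴] = 1·2 + 1·2 + 1·2 + 1·2 + 1·1 = 9.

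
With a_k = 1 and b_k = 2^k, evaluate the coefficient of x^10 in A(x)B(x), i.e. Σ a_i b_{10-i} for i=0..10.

Write out a_i and b_{10-i} for i = 0,…,10 and sum the products.
Σ = 1·1024 + 1·512 + 1·256 + 1·128 + 1·64 + 1·32 + 1·16 + 1·8 + 1·4 + 1·2 + 1·1 = 2047.

2047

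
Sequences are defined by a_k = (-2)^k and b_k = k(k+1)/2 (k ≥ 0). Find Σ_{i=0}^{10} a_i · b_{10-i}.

-131

Write out a_i and b_{10-i} for i = 0,…,10 and sum the products.
Σ = 1·55 − 2·45 + 4·36 − 8·28 + 16·21 − 32·15 + 64·10 − 128·6 + 256·3 − 512·1 + 1024·0 = -131.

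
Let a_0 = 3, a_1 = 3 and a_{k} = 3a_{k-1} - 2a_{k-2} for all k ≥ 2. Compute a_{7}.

3

The ordinary generating function has denominator 1 - 3z + 2z^2.
Iterating the recurrence: a_0,…,a_{7} = 3, 3, 3, 3, 3, 3, 3, 3.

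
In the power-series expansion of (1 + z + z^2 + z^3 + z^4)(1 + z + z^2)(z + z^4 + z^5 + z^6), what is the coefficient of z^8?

9

(1 + z + z^2 + z^3 + z^4) has coefficients 1,1,1,1,1 for degrees 0…4.
(1 + z + z^2) has coefficients 1,1,1,0,0,0,0,0,0 for degrees 0…8.
Finally multiplying by (z + z^4 + z^5 + z^6), the product of all factors after the first has coefficients 0,1,1,1,1,2,3,2,1 for degrees 0…8.
[z^8] = 1·1 + 1·2 + 1·3 + 1·2 + 1·1 = 9.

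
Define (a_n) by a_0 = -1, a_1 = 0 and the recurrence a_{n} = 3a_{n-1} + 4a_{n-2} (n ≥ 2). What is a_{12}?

The ordinary generating function has denominator 1 - 3z - 4z^2.
Iterating the recurrence: a_0,…,a_{12} = -1, 0, -4, -12, -52, -204, -820, -3276, -13108, -52428, -209716, -838860, -3355444.

-3355444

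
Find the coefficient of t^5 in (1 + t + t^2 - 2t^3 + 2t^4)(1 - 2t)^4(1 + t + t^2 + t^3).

-55

(1 + t + t^2 - 2t^3 + 2t^4) has coefficients 1,1,1,-2,2 for degrees 0…4.
(1 - 2t)^4 has coefficients 1,-8,24,-32,16,0 for degrees 0…5.
Finally multiplying by (1 + t + t^2 + t^3), the product of all factors after the first has coefficients 1,-7,17,-15,0,8 for degrees 0…5.
[t^5] = 1·8 + 1·0 + 1·(-15) − 2·17 + 2·(-7) = -55.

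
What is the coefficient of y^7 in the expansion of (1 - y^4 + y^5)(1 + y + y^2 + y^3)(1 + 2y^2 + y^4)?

1

(1 - y^4 + y^5) has coefficients 1,0,0,0,-1,1 for degrees 0…5.
(1 + y + y^2 + y^3) has coefficients 1,1,1,1,0,0,0,0 for degrees 0…7.
Finally multiplying by (1 + 2y^2 + y^4), the product of all factors after the first has coefficients 1,1,3,3,3,3,1,1 for degrees 0…7.
[y^7] = 1·1 − 1·3 + 1·3 = 1.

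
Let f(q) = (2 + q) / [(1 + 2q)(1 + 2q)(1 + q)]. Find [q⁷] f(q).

-2817

The denominator gives the recurrence a_n = −5a_(n−1) − 8a_(n−2) − 4a_(n−3) for n ≥ 3; the numerator fixes a_0 = 2, a_1 = -9, a_2 = 29.
Iterating: 2, -9, 29, -81, 209, -513, 1217, -2817, so a_7 = -2817.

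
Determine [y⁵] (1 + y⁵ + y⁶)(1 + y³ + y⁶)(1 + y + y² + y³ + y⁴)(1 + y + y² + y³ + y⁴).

8

(1 + y⁵ + y⁶) has coefficients 1,0,0,0,0,1 for degrees 0…5.
(1 + y³ + y⁶) has coefficients 1,0,0,1,0,0 for degrees 0…5.
Multiplying by (1 + y + y² + y³ + y⁴) gives running coefficients 1,1,1,2,2,1 for degrees 0…5.
Finally multiplying by (1 + y + y² + y³ + y⁴), the product of all factors after the first has coefficients 1,2,3,5,7,7 for degrees 0…5.
[y⁵] = 1·7 + 1·1 = 8.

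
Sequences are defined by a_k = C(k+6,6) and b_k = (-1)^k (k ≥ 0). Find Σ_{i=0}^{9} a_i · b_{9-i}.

3108

The convolution is the t^9 coefficient of A(t)B(t).
Σ = 1·(-1) + 7·1 + 28·(-1) + 84·1 + 210·(-1) + 462·1 + 924·(-1) + 1716·1 + 3003·(-1) + 5005·1 = 3108.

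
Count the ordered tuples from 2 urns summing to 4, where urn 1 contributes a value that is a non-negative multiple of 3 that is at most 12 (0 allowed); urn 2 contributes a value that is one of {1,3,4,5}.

2

The generating function for the choices is (1 + t^3 + t^6 + t^9 + t^12)·(t + t^3 + t^4 + t^5); the count is [t^4].
(1 + t^3 + t^6 + t^9 + t^12) has coefficients 1,0,0,1,0 for degrees 0…4.
(t + t^3 + t^4 + t^5) has coefficients 0,1,0,1,1 for degrees 0…4.
[t^4] = 1·1 + 1·1 = 2.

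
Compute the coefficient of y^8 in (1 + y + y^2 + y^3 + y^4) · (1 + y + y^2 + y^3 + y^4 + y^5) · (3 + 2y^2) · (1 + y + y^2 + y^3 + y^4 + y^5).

115

(1 + y + y^2 + y^3 + y^4) has coefficients 1,1,1,1,1 for degrees 0…4.
(1 + y + y^2 + y^3 + y^4 + y^5) has coefficients 1,1,1,1,1,1,0,0,0 for degrees 0…8.
Multiplying by (3 + 2y^2) gives running coefficients 3,3,5,5,5,5,2,2,0 for degrees 0…8.
Finally multiplying by (1 + y + y^2 + y^3 + y^4 + y^5), the product of all factors after the first has coefficients 3,6,11,16,21,26,25,24,19 for degrees 0…8.
[y^8] = 1·19 + 1·24 + 1·25 + 1·26 + 1·21 = 115.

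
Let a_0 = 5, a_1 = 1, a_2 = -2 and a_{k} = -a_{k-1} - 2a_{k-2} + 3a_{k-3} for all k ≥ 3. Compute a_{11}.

-1440

The ordinary generating function has denominator 1 + x + 2x^2 - 3x^3.
Iterating the recurrence: a_0,…,a_{11} = 5, 1, -2, 15, -8, -28, 89, -57, -205, 586, -347, -1440.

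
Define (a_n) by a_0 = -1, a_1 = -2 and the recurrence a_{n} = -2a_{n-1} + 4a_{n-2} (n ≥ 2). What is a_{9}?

The ordinary generating function has denominator 1 + 2x - 4x^2.
Iterating the recurrence: a_0,…,a_{9} = -1, -2, 0, -8, 16, -64, 192, -640, 2048, -6656.

-6656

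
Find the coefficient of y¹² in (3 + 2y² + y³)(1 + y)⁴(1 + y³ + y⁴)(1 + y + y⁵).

42

(3 + 2y² + y³) has coefficients 3,0,2,1 for degrees 0…3.
(1 + y)⁴ has coefficients 1,4,6,4,1,0,0,0,0,0,0,0,0 for degrees 0…12.
Multiplying by (1 + y³ + y⁴) gives running coefficients 1,4,6,5,6,10,10,5,1,0,0,0,0 for degrees 0…12.
Finally multiplying by (1 + y + y⁵), the product of all factors after the first has coefficients 1,5,10,11,11,17,24,21,11,7,10,10,5 for degrees 0…12.
[y¹²] = 3·5 + 2·10 + 1·7 = 42.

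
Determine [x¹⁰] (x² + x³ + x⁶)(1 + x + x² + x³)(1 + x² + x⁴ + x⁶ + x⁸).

6

(x² + x³ + x⁶) has coefficients 0,0,1,1,0,0,1 for degrees 0…6.
(1 + x + x² + x³) has coefficients 1,1,1,1,0,0,0,0,0,0,0 for degrees 0…10.
Finally multiplying by (1 + x² + x⁴ + x⁶ + x⁸), the product of all factors after the first has coefficients 1,1,2,2,2,2,2,2,2,2,1 for degrees 0…10.
[x¹⁰] = 1·2 + 1·2 + 1·2 = 6.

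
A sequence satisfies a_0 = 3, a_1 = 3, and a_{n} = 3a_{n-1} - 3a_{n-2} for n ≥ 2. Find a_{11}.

1458

The ordinary generating function has denominator 1 - 3y + 3y^2.
Iterating the recurrence: a_0,…,a_{11} = 3, 3, 0, -9, -27, -54, -81, -81, 0, 243, 729, 1458.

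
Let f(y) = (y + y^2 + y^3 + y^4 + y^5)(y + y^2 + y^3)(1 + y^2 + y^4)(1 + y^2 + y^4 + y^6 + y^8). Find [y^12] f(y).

(y + y^2 + y^3 + y^4 + y^5) has coefficients 0,1,1,1,1,1 for degrees 0…5.
(y + y^2 + y^3) has coefficients 0,1,1,1,0,0,0,0,0,0,0,0,0 for degrees 0…12.
Multiplying by (1 + y^2 + y^4) gives running coefficients 0,1,1,2,1,2,1,1,0,0,0,0,0 for degrees 0…12.
Finally multiplying by (1 + y^2 + y^4 + y^6 + y^8), the product of all factors after the first has coefficients 0,1,1,3,2,5,3,6,3,6,3,5,2 for degrees 0…12.
[y^12] = 1·5 + 1·3 + 1·6 + 1·3 + 1·6 = 23.

23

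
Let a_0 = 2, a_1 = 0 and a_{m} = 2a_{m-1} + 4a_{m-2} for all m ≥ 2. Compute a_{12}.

The ordinary generating function has denominator 1 - 2y - 4y^2.
Iterating the recurrence: a_0,…,a_{12} = 2, 0, 8, 16, 64, 192, 640, 2048, 6656, 21504, 69632, 225280, 729088.

729088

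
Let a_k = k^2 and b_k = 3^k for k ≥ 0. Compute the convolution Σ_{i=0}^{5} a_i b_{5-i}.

343

The convolution is the x^5 coefficient of A(x)B(x).
Σ = 0·243 + 1·81 + 4·27 + 9·9 + 16·3 + 25·1 = 343.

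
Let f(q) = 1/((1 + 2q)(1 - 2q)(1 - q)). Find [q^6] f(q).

Partial fractions give a closed form: a_n = (1/3)·(-2)^n + (1)·2^n + (-1/3)·1^n.
At n = 6: a_6 = 85.

85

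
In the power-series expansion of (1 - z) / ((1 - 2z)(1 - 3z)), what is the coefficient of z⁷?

4246

The denominator gives the recurrence a_n = 5a_(n−1) − 6a_(n−2) for n ≥ 2; the numerator fixes a_0 = 1, a_1 = 4.
Iterating: 1, 4, 14, 46, 146, 454, 1394, 4246, so a_7 = 4246.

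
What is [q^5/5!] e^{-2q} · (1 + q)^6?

-32

The EGF product rule gives c_5 = Σ_{k_1+k_2=5} C(5; k_1,k_2) · ∏ g_i(k_i), where e^{-2q} gives (-2)^k; (1+q)^6 gives the falling factorial (6)_k.
g_1(k) for k = 0…5: 1, -2, 4, -8, 16, -32.
g_2(k) for k = 0…5: 1, 6, 30, 120, 360, 720.
c_5 = Σ_k C(5,k)·g_1(k)·g_2(5−k) = 1·1·720 + 5·(-2)·360 + 10·4·120 + 10·(-8)·30 + 5·16·6 + 1·(-32)·1 = 720 − 3600 + 4800 − 2400 + 480 − 32 = -32.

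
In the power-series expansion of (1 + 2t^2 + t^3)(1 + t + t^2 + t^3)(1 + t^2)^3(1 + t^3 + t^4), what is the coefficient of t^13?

(1 + 2t^2 + t^3) has coefficients 1,0,2,1 for degrees 0…3.
(1 + t + t^2 + t^3) has coefficients 1,1,1,1,0,0,0,0,0,0,0,0,0,0 for degrees 0…13.
Multiplying by (1 + t^2)^3 gives running coefficients 1,1,4,4,6,6,4,4,1,1,0,0,0,0 for degrees 0…13.
Finally multiplying by (1 + t^3 + t^4), the product of all factors after the first has coefficients 1,1,4,5,8,11,12,14,13,11,8,5,2,1 for degrees 0…13.
[t^13] = 1·1 + 2·5 + 1·8 = 19.

19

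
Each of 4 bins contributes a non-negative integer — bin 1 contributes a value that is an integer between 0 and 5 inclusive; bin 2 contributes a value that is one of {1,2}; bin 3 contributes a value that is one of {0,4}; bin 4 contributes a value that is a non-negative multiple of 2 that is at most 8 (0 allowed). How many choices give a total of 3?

3

The generating function for the choices is (1 + x + x² + x³ + x⁴ + x⁵)·(x + x²)·(1 + x⁴)·(1 + x² + x⁴ + x⁶ + x⁸); the count is [x³].
(1 + x + x² + x³ + x⁴ + x⁵) has coefficients 1,1,1,1 for degrees 0…3.
(x + x²) has coefficients 0,1,1,0 for degrees 0…3.
Multiplying by (1 + x⁴) gives running coefficients 0,1,1,0 for degrees 0…3.
Finally multiplying by (1 + x² + x⁴ + x⁶ + x⁸), the product of all factors after the first has coefficients 0,1,1,1 for degrees 0…3.
[x³] = 1·1 + 1·1 + 1·1 + 1·0 = 3.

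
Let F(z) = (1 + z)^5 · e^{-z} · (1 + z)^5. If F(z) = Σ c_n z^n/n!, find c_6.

32251

The EGF product rule gives c_6 = Σ_{k_1+k_2+k_3=6} C(6; k_1,k_2,k_3) · ∏ g_i(k_i), where (1+z)^5 gives the falling factorial (5)_k; e^{-z} gives (-1)^k; (1+z)^5 gives the falling factorial (5)_k.
g_1(k) for k = 0…6: 1, 5, 20, 60, 120, 120, 0.
g_2(k) for k = 0…6: 1, -1, 1, -1, 1, -1, 1.
g_3(k) for k = 0…6: 1, 5, 20, 60, 120, 120, 0.
First combine the last two factors: h(k) = Σ_j C(k,j)·g_2(j)·g_3(k−j) for k = 0…6: 1, 4, 11, 14, -19, -56, 151.
c_6 = Σ_k C(6,k)·g_1(k)·h(6−k) = 1·1·151 + 6·5·(-56) + 15·20·(-19) + 20·60·14 + 15·120·11 + 6·120·4 = 151 − 1680 − 5700 + 16800 + 19800 + 2880 = 32251.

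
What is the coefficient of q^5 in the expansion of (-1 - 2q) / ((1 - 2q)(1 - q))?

Partial fractions give a closed form: a_n = (-4)·2^n + (3)·1^n.
At n = 5: a_5 = -125.

-125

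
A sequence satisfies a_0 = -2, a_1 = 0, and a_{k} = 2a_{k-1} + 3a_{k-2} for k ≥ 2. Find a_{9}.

The ordinary generating function has denominator 1 - 2z - 3z^2.
Iterating the recurrence: a_0,…,a_{9} = -2, 0, -6, -12, -42, -120, -366, -1092, -3282, -9840.

-9840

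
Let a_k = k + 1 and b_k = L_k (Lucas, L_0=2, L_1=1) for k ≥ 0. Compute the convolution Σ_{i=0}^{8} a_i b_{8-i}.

Write out a_i and b_{8-i} for i = 0,…,8 and sum the products.
Σ = 1·47 + 2·29 + 3·18 + 4·11 + 5·7 + 6·4 + 7·3 + 8·1 + 9·2 = 309.

309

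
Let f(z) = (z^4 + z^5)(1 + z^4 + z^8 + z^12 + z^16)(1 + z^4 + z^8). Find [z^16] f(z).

3

(z^4 + z^5) has coefficients 0,0,0,0,1,1 for degrees 0…5.
(1 + z^4 + z^8 + z^12 + z^16) has coefficients 1,0,0,0,1,0,0,0,1,0,0,0,1,0,0,0,1 for degrees 0…16.
Finally multiplying by (1 + z^4 + z^8), the product of all factors after the first has coefficients 1,0,0,0,2,0,0,0,3,0,0,0,3,0,0,0,3 for degrees 0…16.
[z^16] = 1·3 + 1·0 = 3.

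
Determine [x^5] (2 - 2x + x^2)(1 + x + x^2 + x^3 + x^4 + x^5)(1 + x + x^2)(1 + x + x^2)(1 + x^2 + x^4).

19

(2 - 2x + x^2) has coefficients 2,-2,1 for degrees 0…2.
(1 + x + x^2 + x^3 + x^4 + x^5) has coefficients 1,1,1,1,1,1 for degrees 0…5.
Multiplying by (1 + x + x^2) gives running coefficients 1,2,3,3,3,3 for degrees 0…5.
Multiplying by (1 + x + x^2) gives running coefficients 1,3,6,8,9,9 for degrees 0…5.
Finally multiplying by (1 + x^2 + x^4), the product of all factors after the first has coefficients 1,3,7,11,16,20 for degrees 0…5.
[x^5] = 2·20 − 2·16 + 1·11 = 19.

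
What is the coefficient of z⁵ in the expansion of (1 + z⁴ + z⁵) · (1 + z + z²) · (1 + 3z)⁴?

203

(1 + z⁴ + z⁵) has coefficients 1,0,0,0,1,1 for degrees 0…5.
(1 + z + z²) has coefficients 1,1,1,0,0,0 for degrees 0…5.
Finally multiplying by (1 + 3z)⁴, the product of all factors after the first has coefficients 1,13,67,174,243,189 for degrees 0…5.
[z⁵] = 1·189 + 1·13 + 1·1 = 203.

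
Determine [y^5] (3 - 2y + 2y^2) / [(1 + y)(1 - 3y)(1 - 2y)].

The denominator gives the recurrence a_n = 4a_(n−1) − a_(n−2) − 6a_(n−3) for n ≥ 3; the numerator fixes a_0 = 3, a_1 = 10, a_2 = 39.
Iterating: 3, 10, 39, 128, 413, 1290, so a_5 = 1290.

1290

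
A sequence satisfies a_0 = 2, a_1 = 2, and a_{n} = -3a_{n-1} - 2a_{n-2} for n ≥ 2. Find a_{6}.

The ordinary generating function has denominator 1 + 3x + 2x^2.
Iterating the recurrence: a_0,…,a_{6} = 2, 2, -10, 26, -58, 122, -250.

-250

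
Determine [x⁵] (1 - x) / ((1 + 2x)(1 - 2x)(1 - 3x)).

Partial fractions give a closed form: a_n = (3/10)·(-2)^n + (-1/2)·2^n + (6/5)·3^n.
At n = 5: a_5 = 266.

266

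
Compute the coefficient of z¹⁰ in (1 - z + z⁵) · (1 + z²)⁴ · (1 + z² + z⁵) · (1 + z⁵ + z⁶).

-2

(1 - z + z⁵) has coefficients 1,-1,0,0,0,1 for degrees 0…5.
(1 + z²)⁴ has coefficients 1,0,4,0,6,0,4,0,1,0,0 for degrees 0…10.
Multiplying by (1 + z² + z⁵) gives running coefficients 1,0,5,0,10,1,10,4,5,6,1 for degrees 0…10.
Finally multiplying by (1 + z⁵ + z⁶), the product of all factors after the first has coefficients 1,0,5,0,10,2,11,9,10,16,12 for degrees 0…10.
[z¹⁰] = 1·12 − 1·16 + 1·2 = -2.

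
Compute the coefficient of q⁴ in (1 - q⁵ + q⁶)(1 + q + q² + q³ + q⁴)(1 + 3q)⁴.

256

(1 - q⁵ + q⁶) has coefficients 1,0,0,0,0 for degrees 0…4.
(1 + q + q² + q³ + q⁴) has coefficients 1,1,1,1,1 for degrees 0…4.
Finally multiplying by (1 + 3q)⁴, the product of all factors after the first has coefficients 1,13,67,175,256 for degrees 0…4.
[q⁴] = 1·256 = 256.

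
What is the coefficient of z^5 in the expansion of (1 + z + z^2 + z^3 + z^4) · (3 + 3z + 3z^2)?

(1 + z + z^2 + z^3 + z^4) has coefficients 1,1,1,1,1 for degrees 0…4.
(3 + 3z + 3z^2) has coefficients 3,3,3,0,0,0 for degrees 0…5.
[z^5] = 1·0 + 1·0 + 1·0 + 1·3 + 1·3 = 6.

6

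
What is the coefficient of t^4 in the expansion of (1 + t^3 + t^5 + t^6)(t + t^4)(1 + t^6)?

(1 + t^3 + t^5 + t^6) has coefficients 1,0,0,1,0 for degrees 0…4.
(t + t^4) has coefficients 0,1,0,0,1 for degrees 0…4.
Finally multiplying by (1 + t^6), the product of all factors after the first has coefficients 0,1,0,0,1 for degrees 0…4.
[t^4] = 1·1 + 1·1 = 2.

2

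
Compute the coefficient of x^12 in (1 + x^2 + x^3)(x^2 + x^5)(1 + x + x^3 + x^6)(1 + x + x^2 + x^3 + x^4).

(1 + x^2 + x^3) has coefficients 1,0,1,1 for degrees 0…3.
(x^2 + x^5) has coefficients 0,0,1,0,0,1,0,0,0,0,0,0,0 for degrees 0…12.
Multiplying by (1 + x + x^3 + x^6) gives running coefficients 0,0,1,1,0,2,1,0,2,0,0,1,0 for degrees 0…12.
Finally multiplying by (1 + x + x^2 + x^3 + x^4), the product of all factors after the first has coefficients 0,0,1,2,2,4,5,4,5,5,3,3,3 for degrees 0…12.
[x^12] = 1·3 + 1·3 + 1·5 = 11.

11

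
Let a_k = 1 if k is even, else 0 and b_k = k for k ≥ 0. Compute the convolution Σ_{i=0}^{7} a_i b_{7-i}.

Write out a_i and b_{7-i} for i = 0,…,7 and sum the products.
Σ = 1·7 + 0·6 + 1·5 + 0·4 + 1·3 + 0·2 + 1·1 + 0·0 = 16.

16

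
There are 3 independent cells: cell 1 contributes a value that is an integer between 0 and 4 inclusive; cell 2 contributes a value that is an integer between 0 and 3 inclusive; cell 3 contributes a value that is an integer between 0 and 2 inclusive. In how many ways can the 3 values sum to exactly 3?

9

The generating function for the choices is (1 + y + y² + y³ + y⁴)·(1 + y + y² + y³)·(1 + y + y²); the count is [y³].
(1 + y + y² + y³ + y⁴) has coefficients 1,1,1,1 for degrees 0…3.
(1 + y + y² + y³) has coefficients 1,1,1,1 for degrees 0…3.
Finally multiplying by (1 + y + y²), the product of all factors after the first has coefficients 1,2,3,3 for degrees 0…3.
[y³] = 1·3 + 1·3 + 1·2 + 1·1 = 9.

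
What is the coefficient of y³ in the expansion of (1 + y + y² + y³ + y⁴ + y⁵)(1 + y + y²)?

3

(1 + y + y² + y³ + y⁴ + y⁵) has coefficients 1,1,1,1 for degrees 0…3.
(1 + y + y²) has coefficients 1,1,1,0 for degrees 0…3.
[y³] = 1·0 + 1·1 + 1·1 + 1·1 = 3.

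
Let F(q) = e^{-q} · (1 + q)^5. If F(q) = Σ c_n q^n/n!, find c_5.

The EGF product rule gives c_5 = Σ_{k_1+k_2=5} C(5; k_1,k_2) · ∏ g_i(k_i), where e^{-q} gives (-1)^k; (1+q)^5 gives the falling factorial (5)_k.
g_1(k) for k = 0…5: 1, -1, 1, -1, 1, -1.
g_2(k) for k = 0…5: 1, 5, 20, 60, 120, 120.
c_5 = Σ_k C(5,k)·g_1(k)·g_2(5−k) = 1·1·120 + 5·(-1)·120 + 10·1·60 + 10·(-1)·20 + 5·1·5 + 1·(-1)·1 = 120 − 600 + 600 − 200 + 25 − 1 = -56.

-56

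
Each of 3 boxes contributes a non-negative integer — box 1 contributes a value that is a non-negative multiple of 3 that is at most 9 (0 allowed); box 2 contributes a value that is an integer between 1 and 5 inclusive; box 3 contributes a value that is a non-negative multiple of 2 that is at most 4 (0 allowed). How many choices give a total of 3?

The generating function for the choices is (1 + x³ + x⁶ + x⁹)·(x + x² + x³ + x⁴ + x⁵)·(1 + x² + x⁴); the count is [x³].
(1 + x³ + x⁶ + x⁹) has coefficients 1,0,0,1 for degrees 0…3.
(x + x² + x³ + x⁴ + x⁵) has coefficients 0,1,1,1 for degrees 0…3.
Finally multiplying by (1 + x² + x⁴), the product of all factors after the first has coefficients 0,1,1,2 for degrees 0…3.
[x³] = 1·2 + 1·0 = 2.

2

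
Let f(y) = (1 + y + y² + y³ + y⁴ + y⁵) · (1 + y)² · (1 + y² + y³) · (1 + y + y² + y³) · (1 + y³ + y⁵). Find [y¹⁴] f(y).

43

(1 + y + y² + y³ + y⁴ + y⁵) has coefficients 1,1,1,1,1,1 for degrees 0…5.
(1 + y)² has coefficients 1,2,1,0,0,0,0,0,0,0,0,0,0,0,0 for degrees 0…14.
Multiplying by (1 + y² + y³) gives running coefficients 1,2,2,3,3,1,0,0,0,0,0,0,0,0,0 for degrees 0…14.
Multiplying by (1 + y + y² + y³) gives running coefficients 1,3,5,8,10,9,7,4,1,0,0,0,0,0,0 for degrees 0…14.
Finally multiplying by (1 + y³ + y⁵), the product of all factors after the first has coefficients 1,3,5,9,13,15,18,19,18,17,13,8,4,1,0 for degrees 0…14.
[y¹⁴] = 1·0 + 1·1 + 1·4 + 1·8 + 1·13 + 1·17 = 43.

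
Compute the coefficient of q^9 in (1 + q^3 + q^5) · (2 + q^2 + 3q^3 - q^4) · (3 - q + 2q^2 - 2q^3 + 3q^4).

-3

(1 + q^3 + q^5) has coefficients 1,0,0,1,0,1 for degrees 0…5.
(2 + q^2 + 3q^3 - q^4) has coefficients 2,0,1,3,-1,0,0,0,0,0 for degrees 0…9.
Finally multiplying by (3 - q + 2q^2 - 2q^3 + 3q^4), the product of all factors after the first has coefficients 6,-2,7,4,2,5,-5,11,-3,0 for degrees 0…9.
[q^9] = 1·0 + 1·(-5) + 1·2 = -3.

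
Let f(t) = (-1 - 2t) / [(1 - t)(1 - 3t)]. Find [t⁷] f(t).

-5466

Partial fractions give a closed form: a_n = (3/2)·1^n + (-5/2)·3^n.
At n = 7: a_7 = -5466.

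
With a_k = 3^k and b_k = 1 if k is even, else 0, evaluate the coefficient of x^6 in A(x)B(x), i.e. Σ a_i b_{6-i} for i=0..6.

820

The convolution is the x^6 coefficient of A(x)B(x).
Σ = 1·1 + 3·0 + 9·1 + 27·0 + 81·1 + 243·0 + 729·1 = 820.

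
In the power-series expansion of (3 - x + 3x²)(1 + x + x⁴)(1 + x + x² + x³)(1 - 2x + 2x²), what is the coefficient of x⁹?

9

(3 - x + 3x²) has coefficients 3,-1,3 for degrees 0…2.
(1 + x + x⁴) has coefficients 1,1,0,0,1,0,0,0,0,0 for degrees 0…9.
Multiplying by (1 + x + x² + x³) gives running coefficients 1,2,2,2,2,1,1,1,0,0 for degrees 0…9.
Finally multiplying by (1 - 2x + 2x²), the product of all factors after the first has coefficients 1,0,0,2,2,1,3,1,0,2 for degrees 0…9.
[x⁹] = 3·2 − 1·0 + 3·1 = 9.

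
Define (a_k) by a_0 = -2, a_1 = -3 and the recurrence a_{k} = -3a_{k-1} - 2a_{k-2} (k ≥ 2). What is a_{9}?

-2553

The ordinary generating function has denominator 1 + 3x + 2x^2.
Iterating the recurrence: a_0,…,a_{9} = -2, -3, 13, -33, 73, -153, 313, -633, 1273, -2553.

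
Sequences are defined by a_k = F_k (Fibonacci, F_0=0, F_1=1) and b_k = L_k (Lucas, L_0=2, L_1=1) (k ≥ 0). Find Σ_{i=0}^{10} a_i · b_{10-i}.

The convolution is the x^10 coefficient of A(x)B(x).
Σ = 0·123 + 1·76 + 1·47 + 2·29 + 3·18 + 5·11 + 8·7 + 13·4 + 21·3 + 34·1 + 55·2 = 605.

605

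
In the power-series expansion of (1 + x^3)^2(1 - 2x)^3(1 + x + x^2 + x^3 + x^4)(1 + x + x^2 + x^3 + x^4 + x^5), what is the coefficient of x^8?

(1 + x^3)^2 has coefficients 1,0,0,2,0,0,1 for degrees 0…6.
(1 - 2x)^3 has coefficients 1,-6,12,-8,0,0,0,0,0 for degrees 0…8.
Multiplying by (1 + x + x^2 + x^3 + x^4) gives running coefficients 1,-5,7,-1,-1,-2,4,-8,0 for degrees 0…8.
Finally multiplying by (1 + x + x^2 + x^3 + x^4 + x^5), the product of all factors after the first has coefficients 1,-4,3,2,1,-1,2,-1,-8 for degrees 0…8.
[x^8] = 1·(-8) + 2·(-1) + 1·3 = -7.

-7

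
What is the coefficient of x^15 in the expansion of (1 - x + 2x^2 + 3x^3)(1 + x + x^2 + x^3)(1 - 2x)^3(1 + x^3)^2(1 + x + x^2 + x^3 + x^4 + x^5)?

(1 - x + 2x^2 + 3x^3) has coefficients 1,-1,2,3 for degrees 0…3.
(1 + x + x^2 + x^3) has coefficients 1,1,1,1,0,0,0,0,0,0,0,0,0,0,0,0 for degrees 0…15.
Multiplying by (1 - 2x)^3 gives running coefficients 1,-5,7,-1,-2,4,-8,0,0,0,0,0,0,0,0,0 for degrees 0…15.
Multiplying by (1 + x^3)^2 gives running coefficients 1,-5,7,1,-12,18,-9,-9,15,-17,-2,4,-8,0,0,0 for degrees 0…15.
Finally multiplying by (1 + x + x^2 + x^3 + x^4 + x^5), the product of all factors after the first has coefficients 1,-4,3,4,-8,10,0,-4,4,-14,-4,-18,-17,-8,-23,-6 for degrees 0…15.
[x^15] = 1·(-6) − 1·(-23) + 2·(-8) + 3·(-17) = -50.

-50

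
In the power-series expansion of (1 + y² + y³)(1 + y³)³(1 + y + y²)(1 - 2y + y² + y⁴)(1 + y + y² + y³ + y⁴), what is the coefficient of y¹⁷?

26

(1 + y² + y³) has coefficients 1,0,1,1 for degrees 0…3.
(1 + y³)³ has coefficients 1,0,0,3,0,0,3,0,0,1,0,0,0,0,0,0,0,0 for degrees 0…17.
Multiplying by (1 + y + y²) gives running coefficients 1,1,1,3,3,3,3,3,3,1,1,1,0,0,0,0,0,0 for degrees 0…17.
Multiplying by (1 - 2y + y² + y⁴) gives running coefficients 1,-1,0,2,-1,1,1,3,3,1,5,3,2,2,1,1,0,0 for degrees 0…17.
Finally multiplying by (1 + y + y² + y³ + y⁴), the product of all factors after the first has coefficients 1,0,0,2,1,1,3,6,7,9,13,15,14,13,13,9,6,4 for degrees 0…17.
[y¹⁷] = 1·4 + 1·9 + 1·13 = 26.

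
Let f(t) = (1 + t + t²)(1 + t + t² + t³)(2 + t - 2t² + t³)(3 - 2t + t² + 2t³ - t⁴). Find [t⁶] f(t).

7

(1 + t + t²) has coefficients 1,1,1 for degrees 0…2.
(1 + t + t² + t³) has coefficients 1,1,1,1,0,0,0 for degrees 0…6.
Multiplying by (2 + t - 2t² + t³) gives running coefficients 2,3,1,2,0,-1,1 for degrees 0…6.
Finally multiplying by (3 - 2t + t² + 2t³ - t⁴), the product of all factors after the first has coefficients 6,5,-1,11,1,-2,8 for degrees 0…6.
[t⁶] = 1·8 + 1·(-2) + 1·1 = 7.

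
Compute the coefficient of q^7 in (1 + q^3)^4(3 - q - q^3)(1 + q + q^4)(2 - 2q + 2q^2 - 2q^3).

-20

(1 + q^3)^4 has coefficients 1,0,0,4,0,0,6,0 for degrees 0…7.
(3 - q - q^3) has coefficients 3,-1,0,-1,0,0,0,0 for degrees 0…7.
Multiplying by (1 + q + q^4) gives running coefficients 3,2,-1,-1,2,-1,0,-1 for degrees 0…7.
Finally multiplying by (2 - 2q + 2q^2 - 2q^3), the product of all factors after the first has coefficients 6,-2,0,-2,0,-6,8,-8 for degrees 0…7.
[q^7] = 1·(-8) + 4·0 + 6·(-2) = -20.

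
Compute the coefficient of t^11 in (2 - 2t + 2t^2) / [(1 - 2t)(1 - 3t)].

820542

The denominator gives the recurrence a_n = 5a_(n−1) − 6a_(n−2) for n ≥ 3; the numerator fixes a_0 = 2, a_1 = 8, a_2 = 30.
Iterating: 2, 8, 30, 102, 330, 1038, 3210, 9822, 29850, 90318, 272490, 820542, so a_11 = 820542.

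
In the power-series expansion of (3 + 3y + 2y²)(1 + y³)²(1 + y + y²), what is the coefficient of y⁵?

16

(3 + 3y + 2y²) has coefficients 3,3,2 for degrees 0…2.
(1 + y³)² has coefficients 1,0,0,2,0,0 for degrees 0…5.
Finally multiplying by (1 + y + y²), the product of all factors after the first has coefficients 1,1,1,2,2,2 for degrees 0…5.
[y⁵] = 3·2 + 3·2 + 2·2 = 16.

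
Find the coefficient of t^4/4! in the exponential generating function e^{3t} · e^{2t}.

625

The EGF product rule gives c_4 = Σ_{k_1+k_2=4} C(4; k_1,k_2) · ∏ g_i(k_i), where e^{3t} gives (3)^k; e^{2t} gives (2)^k.
g_1(k) for k = 0…4: 1, 3, 9, 27, 81.
g_2(k) for k = 0…4: 1, 2, 4, 8, 16.
c_4 = Σ_k C(4,k)·g_1(k)·g_2(4−k) = 1·1·16 + 4·3·8 + 6·9·4 + 4·27·2 + 1·81·1 = 16 + 96 + 216 + 216 + 81 = 625.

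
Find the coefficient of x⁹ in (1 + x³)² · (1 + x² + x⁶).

(1 + x³)² has coefficients 1,0,0,2,0,0,1 for degrees 0…6.
(1 + x² + x⁶) has coefficients 1,0,1,0,0,0,1,0,0,0 for degrees 0…9.
[x⁹] = 1·0 + 2·1 + 1·0 = 2.

2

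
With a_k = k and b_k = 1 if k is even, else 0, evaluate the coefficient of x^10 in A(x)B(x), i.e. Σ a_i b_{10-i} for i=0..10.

30

The convolution is the x^10 coefficient of A(x)B(x).
Σ = 0·1 + 1·0 + 2·1 + 3·0 + 4·1 + 5·0 + 6·1 + 7·0 + 8·1 + 9·0 + 10·1 = 30.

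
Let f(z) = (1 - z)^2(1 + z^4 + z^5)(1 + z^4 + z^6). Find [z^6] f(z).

(1 - z)^2 has coefficients 1,-2,1 for degrees 0…2.
(1 + z^4 + z^5) has coefficients 1,0,0,0,1,1,0 for degrees 0…6.
Finally multiplying by (1 + z^4 + z^6), the product of all factors after the first has coefficients 1,0,0,0,2,1,1 for degrees 0…6.
[z^6] = 1·1 − 2·1 + 1·2 = 1.

1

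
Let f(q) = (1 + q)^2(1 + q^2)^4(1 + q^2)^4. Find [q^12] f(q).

(1 + q)^2 has coefficients 1,2,1 for degrees 0…2.
(1 + q^2)^4 has coefficients 1,0,4,0,6,0,4,0,1,0,0,0,0 for degrees 0…12.
Finally multiplying by (1 + q^2)^4, the product of all factors after the first has coefficients 1,0,8,0,28,0,56,0,70,0,56,0,28 for degrees 0…12.
[q^12] = 1·28 + 2·0 + 1·56 = 84.

84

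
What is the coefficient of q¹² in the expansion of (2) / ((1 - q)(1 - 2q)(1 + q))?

10922

The denominator gives the recurrence a_n = 2a_(n−1) + a_(n−2) − 2a_(n−3) for n ≥ 3; the numerator fixes a_0 = 2, a_1 = 4, a_2 = 10.
Iterating: 2, 4, 10, 20, 42, 84, 170, 340, 682, 1364, 2730, 5460, 10922, so a_12 = 10922.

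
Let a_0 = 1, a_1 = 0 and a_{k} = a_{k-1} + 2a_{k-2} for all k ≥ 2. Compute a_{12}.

The ordinary generating function has denominator 1 - t - 2t^2.
Iterating the recurrence: a_0,…,a_{12} = 1, 0, 2, 2, 6, 10, 22, 42, 86, 170, 342, 682, 1366.

1366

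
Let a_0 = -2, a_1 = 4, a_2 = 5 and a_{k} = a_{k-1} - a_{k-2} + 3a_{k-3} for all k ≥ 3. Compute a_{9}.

76

The ordinary generating function has denominator 1 - y + y^2 - 3y^3.
Iterating the recurrence: a_0,…,a_{9} = -2, 4, 5, -5, 2, 22, 5, -11, 50, 76.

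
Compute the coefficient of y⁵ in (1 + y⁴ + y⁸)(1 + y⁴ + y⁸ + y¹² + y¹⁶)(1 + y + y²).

2

(1 + y⁴ + y⁸) has coefficients 1,0,0,0,1,0 for degrees 0…5.
(1 + y⁴ + y⁸ + y¹² + y¹⁶) has coefficients 1,0,0,0,1,0 for degrees 0…5.
Finally multiplying by (1 + y + y²), the product of all factors after the first has coefficients 1,1,1,0,1,1 for degrees 0…5.
[y⁵] = 1·1 + 1·1 = 2.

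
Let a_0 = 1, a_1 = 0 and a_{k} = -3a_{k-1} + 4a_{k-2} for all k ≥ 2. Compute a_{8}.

13108

The ordinary generating function has denominator 1 + 3z - 4z^2.
Iterating the recurrence: a_0,…,a_{8} = 1, 0, 4, -12, 52, -204, 820, -3276, 13108.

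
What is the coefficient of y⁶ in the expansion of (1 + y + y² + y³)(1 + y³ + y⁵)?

2

(1 + y + y² + y³) has coefficients 1,1,1,1 for degrees 0…3.
(1 + y³ + y⁵) has coefficients 1,0,0,1,0,1,0 for degrees 0…6.
[y⁶] = 1·0 + 1·1 + 1·0 + 1·1 = 2.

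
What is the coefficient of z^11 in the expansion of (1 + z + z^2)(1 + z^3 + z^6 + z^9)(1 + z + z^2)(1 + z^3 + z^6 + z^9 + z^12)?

(1 + z + z^2) has coefficients 1,1,1 for degrees 0…2.
(1 + z^3 + z^6 + z^9) has coefficients 1,0,0,1,0,0,1,0,0,1,0,0 for degrees 0…11.
Multiplying by (1 + z + z^2) gives running coefficients 1,1,1,1,1,1,1,1,1,1,1,1 for degrees 0…11.
Finally multiplying by (1 + z^3 + z^6 + z^9 + z^12), the product of all factors after the first has coefficients 1,1,1,2,2,2,3,3,3,4,4,4 for degrees 0…11.
[z^11] = 1·4 + 1·4 + 1·4 = 12.

12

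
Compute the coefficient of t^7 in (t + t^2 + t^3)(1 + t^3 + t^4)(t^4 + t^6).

(t + t^2 + t^3) has coefficients 0,1,1,1 for degrees 0…3.
(1 + t^3 + t^4) has coefficients 1,0,0,1,1,0,0,0 for degrees 0…7.
Finally multiplying by (t^4 + t^6), the product of all factors after the first has coefficients 0,0,0,0,1,0,1,1 for degrees 0…7.
[t^7] = 1·1 + 1·0 + 1·1 = 2.

2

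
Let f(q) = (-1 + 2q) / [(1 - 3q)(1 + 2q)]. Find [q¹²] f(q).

Partial fractions give a closed form: a_n = (-1/5)·3^n + (-4/5)·(-2)^n.
At n = 12: a_12 = -109565.

-109565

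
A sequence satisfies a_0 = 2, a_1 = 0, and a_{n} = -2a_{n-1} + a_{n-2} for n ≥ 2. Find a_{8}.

338

The ordinary generating function has denominator 1 + 2x - x^2.
Iterating the recurrence: a_0,…,a_{8} = 2, 0, 2, -4, 10, -24, 58, -140, 338.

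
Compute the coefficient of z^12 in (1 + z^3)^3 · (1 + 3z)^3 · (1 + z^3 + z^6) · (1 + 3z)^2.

1894

(1 + z^3)^3 has coefficients 1,0,0,3,0,0,3,0,0,1 for degrees 0…9.
(1 + 3z)^3 has coefficients 1,9,27,27,0,0,0,0,0,0,0,0,0 for degrees 0…12.
Multiplying by (1 + z^3 + z^6) gives running coefficients 1,9,27,28,9,27,28,9,27,27,0,0,0 for degrees 0…12.
Finally multiplying by (1 + 3z)^2, the product of all factors after the first has coefficients 1,15,90,271,420,333,271,420,333,270,405,243,0 for degrees 0…12.
[z^12] = 1·0 + 3·270 + 3·271 + 1·271 = 1894.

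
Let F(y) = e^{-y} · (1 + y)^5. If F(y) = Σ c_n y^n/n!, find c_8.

The EGF product rule gives c_8 = Σ_{k_1+k_2=8} C(8; k_1,k_2) · ∏ g_i(k_i), where e^{-y} gives (-1)^k; (1+y)^5 gives the falling factorial (5)_k.
g_1(k) for k = 0…8: 1, -1, 1, -1, 1, -1, 1, -1, 1.
g_2(k) for k = 0…8: 1, 5, 20, 60, 120, 120, 0, 0, 0.
c_8 = Σ_k C(8,k)·g_1(k)·g_2(8−k) = 56·(-1)·120 + 70·1·120 + 56·(-1)·60 + 28·1·20 + 8·(-1)·5 + 1·1·1 = −6720 + 8400 − 3360 + 560 − 40 + 1 = -1159.

-1159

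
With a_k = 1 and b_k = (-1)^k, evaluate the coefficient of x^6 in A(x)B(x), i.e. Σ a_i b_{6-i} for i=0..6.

1

Write out a_i and b_{6-i} for i = 0,…,6 and sum the products.
Σ = 1·1 + 1·(-1) + 1·1 + 1·(-1) + 1·1 + 1·(-1) + 1·1 = 1.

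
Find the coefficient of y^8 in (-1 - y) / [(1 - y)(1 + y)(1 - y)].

The denominator gives the recurrence a_n = a_(n−1) + a_(n−2) − a_(n−3) for n ≥ 3; the numerator fixes a_0 = -1, a_1 = -2, a_2 = -3.
Iterating: -1, -2, -3, -4, -5, -6, -7, -8, -9, so a_8 = -9.

-9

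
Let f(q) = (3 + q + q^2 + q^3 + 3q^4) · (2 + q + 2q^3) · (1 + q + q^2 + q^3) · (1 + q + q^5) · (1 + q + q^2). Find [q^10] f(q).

(3 + q + q^2 + q^3 + 3q^4) has coefficients 3,1,1,1,3 for degrees 0…4.
(2 + q + 2q^3) has coefficients 2,1,0,2,0,0,0,0,0,0,0 for degrees 0…10.
Multiplying by (1 + q + q^2 + q^3) gives running coefficients 2,3,3,5,3,2,2,0,0,0,0 for degrees 0…10.
Multiplying by (1 + q + q^5) gives running coefficients 2,5,6,8,8,7,7,5,5,3,2 for degrees 0…10.
Finally multiplying by (1 + q + q^2), the product of all factors after the first has coefficients 2,7,13,19,22,23,22,19,17,13,10 for degrees 0…10.
[q^10] = 3·10 + 1·13 + 1·17 + 1·19 + 3·22 = 145.

145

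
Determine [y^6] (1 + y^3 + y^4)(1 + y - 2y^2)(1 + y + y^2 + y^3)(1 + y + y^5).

(1 + y^3 + y^4) has coefficients 1,0,0,1,1 for degrees 0…4.
(1 + y - 2y^2) has coefficients 1,1,-2,0,0,0,0 for degrees 0…6.
Multiplying by (1 + y + y^2 + y^3) gives running coefficients 1,2,0,0,-1,-2,0 for degrees 0…6.
Finally multiplying by (1 + y + y^5), the product of all factors after the first has coefficients 1,3,2,0,-1,-2,0 for degrees 0…6.
[y^6] = 1·0 + 1·0 + 1·2 = 2.

2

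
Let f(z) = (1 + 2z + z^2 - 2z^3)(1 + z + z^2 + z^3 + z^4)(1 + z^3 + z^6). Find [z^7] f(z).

3

(1 + 2z + z^2 - 2z^3) has coefficients 1,2,1,-2 for degrees 0…3.
(1 + z + z^2 + z^3 + z^4) has coefficients 1,1,1,1,1,0,0,0 for degrees 0…7.
Finally multiplying by (1 + z^3 + z^6), the product of all factors after the first has coefficients 1,1,1,2,2,1,2,2 for degrees 0…7.
[z^7] = 1·2 + 2·2 + 1·1 − 2·2 = 3.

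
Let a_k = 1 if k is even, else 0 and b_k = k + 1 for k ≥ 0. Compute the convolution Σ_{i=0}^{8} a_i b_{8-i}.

25

This is [x^8] in the product of the two ordinary generating functions.
Σ = 1·9 + 0·8 + 1·7 + 0·6 + 1·5 + 0·4 + 1·3 + 0·2 + 1·1 = 25.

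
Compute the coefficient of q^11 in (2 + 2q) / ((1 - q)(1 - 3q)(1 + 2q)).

424606

Partial fractions give a closed form: a_n = (-2/3)·1^n + (12/5)·3^n + (4/15)·(-2)^n.
At n = 11: a_11 = 424606.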